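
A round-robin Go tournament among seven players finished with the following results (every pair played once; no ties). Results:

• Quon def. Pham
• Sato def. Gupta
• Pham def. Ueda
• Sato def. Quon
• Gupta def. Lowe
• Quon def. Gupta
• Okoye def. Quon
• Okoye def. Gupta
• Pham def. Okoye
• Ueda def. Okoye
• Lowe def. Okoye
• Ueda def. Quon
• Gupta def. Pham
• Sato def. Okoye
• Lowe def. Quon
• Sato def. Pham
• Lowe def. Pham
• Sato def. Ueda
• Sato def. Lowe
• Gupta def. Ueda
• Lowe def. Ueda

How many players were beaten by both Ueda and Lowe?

2

Ueda beat: Quon, Okoye.
Lowe beat: Quon, Ueda, Pham, Okoye.
Both beat: Quon, Okoye — 2.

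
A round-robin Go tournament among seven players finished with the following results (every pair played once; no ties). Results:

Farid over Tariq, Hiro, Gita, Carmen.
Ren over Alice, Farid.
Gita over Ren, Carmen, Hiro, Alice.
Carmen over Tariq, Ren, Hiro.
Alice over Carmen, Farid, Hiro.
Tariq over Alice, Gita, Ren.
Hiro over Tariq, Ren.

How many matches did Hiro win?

Hiro's results: beat Ren, Tariq; lost to Carmen, Gita, Farid, Alice.
That is 2 wins.

2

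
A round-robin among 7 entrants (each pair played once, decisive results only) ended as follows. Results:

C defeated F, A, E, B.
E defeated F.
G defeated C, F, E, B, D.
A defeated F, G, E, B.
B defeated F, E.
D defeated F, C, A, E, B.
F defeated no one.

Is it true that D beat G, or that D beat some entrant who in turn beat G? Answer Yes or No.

Yes

D did not beat G directly.
D beat A, B, C, E, F. Of those, A beat G.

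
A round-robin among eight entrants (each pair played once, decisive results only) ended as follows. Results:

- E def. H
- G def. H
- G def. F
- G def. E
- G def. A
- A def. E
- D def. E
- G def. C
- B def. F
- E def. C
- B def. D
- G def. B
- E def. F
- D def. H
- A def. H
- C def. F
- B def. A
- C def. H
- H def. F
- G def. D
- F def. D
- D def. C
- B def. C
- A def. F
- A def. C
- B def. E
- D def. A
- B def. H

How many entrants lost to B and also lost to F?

B beat: A, C, D, E, F, H.
F beat: D.
Both beat: D — 1.

1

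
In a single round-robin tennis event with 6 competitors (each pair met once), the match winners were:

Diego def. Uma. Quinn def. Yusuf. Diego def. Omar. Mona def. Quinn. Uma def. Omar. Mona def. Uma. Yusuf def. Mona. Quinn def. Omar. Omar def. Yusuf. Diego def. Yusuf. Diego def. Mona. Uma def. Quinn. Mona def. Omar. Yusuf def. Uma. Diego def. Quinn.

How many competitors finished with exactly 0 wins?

0

Win totals: Uma 2, Omar 1, Diego 5, Quinn 2, Mona 3, Yusuf 2.
No competitor has exactly 0 wins.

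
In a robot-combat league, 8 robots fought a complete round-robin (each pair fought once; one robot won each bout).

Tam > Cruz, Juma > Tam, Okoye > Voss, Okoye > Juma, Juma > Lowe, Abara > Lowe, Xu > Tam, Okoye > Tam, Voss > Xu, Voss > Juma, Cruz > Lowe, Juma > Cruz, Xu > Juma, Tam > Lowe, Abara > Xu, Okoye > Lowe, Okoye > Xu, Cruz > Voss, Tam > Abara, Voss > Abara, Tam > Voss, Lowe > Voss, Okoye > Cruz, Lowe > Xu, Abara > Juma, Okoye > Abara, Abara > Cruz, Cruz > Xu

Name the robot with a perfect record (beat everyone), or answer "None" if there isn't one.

Okoye has 7 wins out of 7 opponents — a perfect record.

Okoye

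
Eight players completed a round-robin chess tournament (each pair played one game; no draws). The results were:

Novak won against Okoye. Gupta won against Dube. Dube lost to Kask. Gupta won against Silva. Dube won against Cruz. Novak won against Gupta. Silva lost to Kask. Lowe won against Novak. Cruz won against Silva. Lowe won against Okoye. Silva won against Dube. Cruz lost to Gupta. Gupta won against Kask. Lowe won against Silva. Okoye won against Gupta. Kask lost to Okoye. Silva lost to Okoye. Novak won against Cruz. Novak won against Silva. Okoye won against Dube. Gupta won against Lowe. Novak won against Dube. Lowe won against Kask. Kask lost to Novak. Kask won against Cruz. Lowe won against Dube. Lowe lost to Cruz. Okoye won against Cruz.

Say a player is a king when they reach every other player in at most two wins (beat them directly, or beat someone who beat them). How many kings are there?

Gupta reaches everyone (king).
Dube cannot reach Gupta, Okoye, Novak, Kask in two steps.
Okoye cannot reach Novak in two steps.
Silva cannot reach Gupta, Okoye, Novak, Kask, Lowe in two steps.
Novak reaches everyone (king).
Cruz cannot reach Gupta in two steps.
Kask cannot reach Gupta, Okoye, Novak in two steps.
Lowe reaches everyone (king).
Kings: Gupta, Novak, Lowe — 3.

3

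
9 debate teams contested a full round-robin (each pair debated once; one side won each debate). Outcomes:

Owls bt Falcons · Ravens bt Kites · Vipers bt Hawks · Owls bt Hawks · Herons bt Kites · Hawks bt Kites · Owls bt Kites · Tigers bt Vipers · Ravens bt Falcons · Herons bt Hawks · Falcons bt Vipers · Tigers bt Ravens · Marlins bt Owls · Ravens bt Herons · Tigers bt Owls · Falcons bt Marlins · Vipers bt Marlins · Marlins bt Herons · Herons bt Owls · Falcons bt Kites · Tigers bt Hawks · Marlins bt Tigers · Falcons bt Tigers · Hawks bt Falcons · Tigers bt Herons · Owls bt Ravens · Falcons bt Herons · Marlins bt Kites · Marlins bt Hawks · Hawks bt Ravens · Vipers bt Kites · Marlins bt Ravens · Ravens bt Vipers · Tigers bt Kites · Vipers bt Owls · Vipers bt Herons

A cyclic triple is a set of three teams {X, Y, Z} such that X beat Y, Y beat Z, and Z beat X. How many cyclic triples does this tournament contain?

16

Win totals: Ravens 4, Falcons 5, Vipers 5, Herons 3, Hawks 3, Owls 4, Marlins 6, Tigers 6, Kites 0.
A team with w wins dominates both others in C(w,2) triples; summing gives 6 + 10 + 10 + 3 + 3 + 6 + 15 + 15 + 0 = 68 transitive triples.
Total triples C(9,3) = 84, so cyclic triples = 84 − 68 = 16.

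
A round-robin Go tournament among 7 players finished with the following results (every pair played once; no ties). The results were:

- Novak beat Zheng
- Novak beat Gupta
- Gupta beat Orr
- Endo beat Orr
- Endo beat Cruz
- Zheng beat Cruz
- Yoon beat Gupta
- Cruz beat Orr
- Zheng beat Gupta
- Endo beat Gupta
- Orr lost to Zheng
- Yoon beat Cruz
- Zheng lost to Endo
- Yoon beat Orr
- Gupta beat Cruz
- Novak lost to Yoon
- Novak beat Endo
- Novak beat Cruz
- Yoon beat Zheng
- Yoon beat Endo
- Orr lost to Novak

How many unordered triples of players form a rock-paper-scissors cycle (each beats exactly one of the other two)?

0

Win totals: Zheng 3, Gupta 2, Endo 4, Orr 0, Yoon 6, Novak 5, Cruz 1.
A player with w wins dominates both others in C(w,2) triples; summing gives 3 + 1 + 6 + 0 + 15 + 10 + 0 = 35 transitive triples.
Total triples C(7,3) = 35, so cyclic triples = 35 − 35 = 0.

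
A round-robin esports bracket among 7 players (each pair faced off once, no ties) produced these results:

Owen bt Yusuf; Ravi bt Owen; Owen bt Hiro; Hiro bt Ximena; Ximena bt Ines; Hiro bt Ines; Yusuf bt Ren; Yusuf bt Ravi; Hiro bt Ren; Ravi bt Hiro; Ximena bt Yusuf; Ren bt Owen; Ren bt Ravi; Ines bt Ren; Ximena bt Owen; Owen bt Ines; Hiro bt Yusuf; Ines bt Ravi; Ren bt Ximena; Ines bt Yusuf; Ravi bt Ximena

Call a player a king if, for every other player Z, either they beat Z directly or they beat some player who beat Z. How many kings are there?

6

Yusuf cannot reach Ines in two steps.
Ines reaches everyone (king).
Ximena reaches everyone (king).
Hiro reaches everyone (king).
Owen reaches everyone (king).
Ren reaches everyone (king).
Ravi reaches everyone (king).
Kings: Ines, Ximena, Hiro, Owen, Ren, Ravi — 6.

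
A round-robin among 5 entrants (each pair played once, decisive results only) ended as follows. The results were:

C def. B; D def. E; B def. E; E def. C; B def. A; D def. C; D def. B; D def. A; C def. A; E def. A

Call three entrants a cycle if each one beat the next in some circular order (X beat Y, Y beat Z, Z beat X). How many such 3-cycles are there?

1

Win totals: A 0, B 2, C 2, D 4, E 2.
An entrant with w wins dominates both others in C(w,2) triples; summing gives 0 + 1 + 1 + 6 + 1 = 9 transitive triples.
Total triples C(5,3) = 10, so cyclic triples = 10 − 9 = 1.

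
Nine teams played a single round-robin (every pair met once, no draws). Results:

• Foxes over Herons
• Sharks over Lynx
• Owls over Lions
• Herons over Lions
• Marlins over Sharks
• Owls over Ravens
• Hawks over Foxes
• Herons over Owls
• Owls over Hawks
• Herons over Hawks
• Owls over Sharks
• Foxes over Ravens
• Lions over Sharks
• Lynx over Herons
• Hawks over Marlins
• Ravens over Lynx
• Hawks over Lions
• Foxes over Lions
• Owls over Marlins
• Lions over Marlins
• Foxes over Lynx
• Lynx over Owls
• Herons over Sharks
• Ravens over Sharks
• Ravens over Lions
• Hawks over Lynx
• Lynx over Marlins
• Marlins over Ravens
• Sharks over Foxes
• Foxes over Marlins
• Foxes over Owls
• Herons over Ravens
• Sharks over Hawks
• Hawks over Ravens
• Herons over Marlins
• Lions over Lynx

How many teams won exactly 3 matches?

4

Win totals: Owls 5, Lynx 3, Hawks 5, Herons 6, Lions 3, Sharks 3, Marlins 2, Foxes 6, Ravens 3.
Exactly 3: Lynx, Lions, Sharks, Ravens — 4 teams.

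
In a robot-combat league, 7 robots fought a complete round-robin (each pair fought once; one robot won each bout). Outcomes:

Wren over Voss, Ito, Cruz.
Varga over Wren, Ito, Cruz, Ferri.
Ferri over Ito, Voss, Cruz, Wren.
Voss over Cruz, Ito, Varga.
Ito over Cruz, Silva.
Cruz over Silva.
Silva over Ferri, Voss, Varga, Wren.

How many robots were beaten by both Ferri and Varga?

3

Ferri beat: Voss, Ito, Cruz, Wren.
Varga beat: Ferri, Ito, Cruz, Wren.
Both beat: Ito, Cruz, Wren — 3.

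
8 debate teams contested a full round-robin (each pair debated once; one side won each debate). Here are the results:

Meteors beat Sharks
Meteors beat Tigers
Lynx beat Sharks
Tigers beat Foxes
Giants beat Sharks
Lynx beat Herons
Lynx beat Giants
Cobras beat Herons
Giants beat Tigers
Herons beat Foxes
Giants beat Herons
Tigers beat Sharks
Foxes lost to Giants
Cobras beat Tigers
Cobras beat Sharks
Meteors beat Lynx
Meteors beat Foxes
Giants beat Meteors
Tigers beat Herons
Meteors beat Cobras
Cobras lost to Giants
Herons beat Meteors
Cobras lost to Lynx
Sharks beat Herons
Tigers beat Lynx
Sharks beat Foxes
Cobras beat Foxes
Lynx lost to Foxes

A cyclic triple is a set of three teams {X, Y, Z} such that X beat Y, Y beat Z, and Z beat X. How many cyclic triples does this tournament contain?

Win totals: Giants 6, Herons 2, Meteors 5, Lynx 4, Tigers 4, Sharks 2, Cobras 4, Foxes 1.
A team with w wins dominates both others in C(w,2) triples; summing gives 15 + 1 + 10 + 6 + 6 + 1 + 6 + 0 = 45 transitive triples.
Total triples C(8,3) = 56, so cyclic triples = 56 − 45 = 11.

11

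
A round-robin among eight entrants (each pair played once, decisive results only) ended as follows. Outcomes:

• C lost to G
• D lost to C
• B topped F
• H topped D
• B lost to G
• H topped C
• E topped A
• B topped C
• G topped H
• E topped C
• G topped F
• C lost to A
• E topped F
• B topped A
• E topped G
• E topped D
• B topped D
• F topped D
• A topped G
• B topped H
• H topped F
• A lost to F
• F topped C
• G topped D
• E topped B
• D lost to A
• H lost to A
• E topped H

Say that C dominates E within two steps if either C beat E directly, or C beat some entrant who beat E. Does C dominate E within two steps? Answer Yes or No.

No

C did not beat E directly.
C beat D, but each of them lost to E. No two-step path.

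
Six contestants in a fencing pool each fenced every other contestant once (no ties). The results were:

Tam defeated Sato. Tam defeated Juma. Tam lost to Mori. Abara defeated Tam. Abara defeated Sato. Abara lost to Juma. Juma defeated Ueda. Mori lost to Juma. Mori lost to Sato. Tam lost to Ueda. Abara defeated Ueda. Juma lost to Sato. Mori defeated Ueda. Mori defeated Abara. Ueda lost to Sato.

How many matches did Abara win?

Abara's results: beat Tam, Ueda, Sato; lost to Mori, Juma.
That is 3 wins.

3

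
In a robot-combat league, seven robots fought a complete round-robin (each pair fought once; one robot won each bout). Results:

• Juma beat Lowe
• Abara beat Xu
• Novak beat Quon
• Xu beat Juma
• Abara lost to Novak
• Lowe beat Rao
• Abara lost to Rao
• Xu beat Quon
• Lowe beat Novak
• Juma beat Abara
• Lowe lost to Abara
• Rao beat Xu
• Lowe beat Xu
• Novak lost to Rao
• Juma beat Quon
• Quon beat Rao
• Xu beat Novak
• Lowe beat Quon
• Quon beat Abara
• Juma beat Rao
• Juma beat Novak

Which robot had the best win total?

Win totals: Quon 2, Xu 3, Novak 2, Abara 2, Juma 5, Rao 3, Lowe 4.
Juma leads with 5 wins (next highest: 4).

Juma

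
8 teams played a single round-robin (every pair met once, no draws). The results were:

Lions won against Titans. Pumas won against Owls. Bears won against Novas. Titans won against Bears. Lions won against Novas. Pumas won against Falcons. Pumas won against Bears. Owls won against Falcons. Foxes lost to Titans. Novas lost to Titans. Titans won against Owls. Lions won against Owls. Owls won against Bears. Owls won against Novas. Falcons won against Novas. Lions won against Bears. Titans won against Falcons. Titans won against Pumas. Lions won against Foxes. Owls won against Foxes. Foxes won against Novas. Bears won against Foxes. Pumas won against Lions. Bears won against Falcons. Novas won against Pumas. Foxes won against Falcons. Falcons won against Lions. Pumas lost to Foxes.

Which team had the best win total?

Win totals: Titans 6, Pumas 4, Owls 4, Lions 5, Foxes 3, Novas 1, Falcons 2, Bears 3.
Titans leads with 6 wins (next highest: 5).

Titans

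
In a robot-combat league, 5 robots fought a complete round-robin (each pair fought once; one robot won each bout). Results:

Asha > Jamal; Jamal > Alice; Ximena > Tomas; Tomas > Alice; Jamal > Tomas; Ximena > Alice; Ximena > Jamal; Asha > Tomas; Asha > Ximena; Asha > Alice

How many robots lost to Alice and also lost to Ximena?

0

Alice beat: no one.
Ximena beat: Alice, Tomas, Jamal.
No one was beaten by both.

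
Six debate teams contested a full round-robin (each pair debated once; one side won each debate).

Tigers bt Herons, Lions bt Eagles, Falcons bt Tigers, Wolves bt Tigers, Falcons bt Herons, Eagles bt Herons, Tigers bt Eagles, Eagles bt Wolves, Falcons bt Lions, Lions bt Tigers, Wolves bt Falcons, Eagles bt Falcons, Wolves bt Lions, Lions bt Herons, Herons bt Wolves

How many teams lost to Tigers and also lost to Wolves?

Tigers beat: Eagles, Herons.
Wolves beat: Lions, Tigers, Falcons.
No one was beaten by both.

0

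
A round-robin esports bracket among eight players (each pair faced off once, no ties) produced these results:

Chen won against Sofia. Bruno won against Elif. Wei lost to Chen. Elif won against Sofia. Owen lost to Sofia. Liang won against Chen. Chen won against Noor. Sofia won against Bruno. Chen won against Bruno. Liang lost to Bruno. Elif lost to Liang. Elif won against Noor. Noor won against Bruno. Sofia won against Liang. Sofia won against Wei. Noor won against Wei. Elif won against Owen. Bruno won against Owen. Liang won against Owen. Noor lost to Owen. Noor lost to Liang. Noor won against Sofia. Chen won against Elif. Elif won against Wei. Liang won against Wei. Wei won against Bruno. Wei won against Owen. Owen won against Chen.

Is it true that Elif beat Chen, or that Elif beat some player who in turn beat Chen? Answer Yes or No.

Elif did not beat Chen directly.
Elif beat Noor, Sofia, Wei, Owen. Of those, Owen beat Chen.

Yes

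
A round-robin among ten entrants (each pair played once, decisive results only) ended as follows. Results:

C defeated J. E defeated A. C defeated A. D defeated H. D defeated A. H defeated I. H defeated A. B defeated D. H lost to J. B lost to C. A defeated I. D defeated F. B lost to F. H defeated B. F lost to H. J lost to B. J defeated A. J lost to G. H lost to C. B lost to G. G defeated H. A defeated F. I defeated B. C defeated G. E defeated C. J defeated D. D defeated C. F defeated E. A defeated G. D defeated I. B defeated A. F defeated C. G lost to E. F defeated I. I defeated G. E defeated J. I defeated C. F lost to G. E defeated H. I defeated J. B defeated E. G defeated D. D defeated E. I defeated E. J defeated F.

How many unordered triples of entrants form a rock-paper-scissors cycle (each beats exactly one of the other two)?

38

Win totals: A 3, B 4, C 5, D 6, E 5, F 4, G 5, H 4, I 5, J 4.
An entrant with w wins dominates both others in C(w,2) triples; summing gives 3 + 6 + 10 + 15 + 10 + 6 + 10 + 6 + 10 + 6 = 82 transitive triples.
Total triples C(10,3) = 120, so cyclic triples = 120 − 82 = 38.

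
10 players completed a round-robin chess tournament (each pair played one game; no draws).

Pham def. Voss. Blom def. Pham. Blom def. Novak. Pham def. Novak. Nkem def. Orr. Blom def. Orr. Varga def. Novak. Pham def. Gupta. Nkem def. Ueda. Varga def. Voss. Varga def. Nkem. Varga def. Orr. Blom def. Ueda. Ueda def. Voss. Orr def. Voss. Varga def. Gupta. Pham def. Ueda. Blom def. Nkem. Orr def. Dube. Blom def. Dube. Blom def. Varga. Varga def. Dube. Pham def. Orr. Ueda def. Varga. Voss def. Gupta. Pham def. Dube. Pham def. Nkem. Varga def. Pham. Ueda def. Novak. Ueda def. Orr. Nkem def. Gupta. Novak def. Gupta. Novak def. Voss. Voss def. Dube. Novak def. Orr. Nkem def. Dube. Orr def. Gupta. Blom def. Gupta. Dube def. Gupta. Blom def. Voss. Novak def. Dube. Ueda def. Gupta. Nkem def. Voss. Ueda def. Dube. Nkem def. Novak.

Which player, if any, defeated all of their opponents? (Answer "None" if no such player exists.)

Blom

Blom has 9 wins out of 9 opponents — a perfect record.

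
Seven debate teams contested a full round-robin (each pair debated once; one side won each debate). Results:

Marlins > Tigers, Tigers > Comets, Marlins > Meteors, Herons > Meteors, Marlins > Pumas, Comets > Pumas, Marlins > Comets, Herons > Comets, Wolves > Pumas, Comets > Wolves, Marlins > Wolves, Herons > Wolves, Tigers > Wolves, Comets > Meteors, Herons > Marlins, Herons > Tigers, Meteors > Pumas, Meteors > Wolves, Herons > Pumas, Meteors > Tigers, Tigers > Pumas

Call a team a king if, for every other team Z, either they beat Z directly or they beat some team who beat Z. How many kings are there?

1

Wolves cannot reach Herons, Marlins, Meteors, Comets, Tigers in two steps.
Pumas cannot reach Wolves, Herons, Marlins, Meteors, Comets, Tigers in two steps.
Herons reaches everyone (king).
Marlins cannot reach Herons in two steps.
Meteors cannot reach Herons, Marlins in two steps.
Comets cannot reach Herons, Marlins in two steps.
Tigers cannot reach Herons, Marlins in two steps.
Kings: Herons — 1.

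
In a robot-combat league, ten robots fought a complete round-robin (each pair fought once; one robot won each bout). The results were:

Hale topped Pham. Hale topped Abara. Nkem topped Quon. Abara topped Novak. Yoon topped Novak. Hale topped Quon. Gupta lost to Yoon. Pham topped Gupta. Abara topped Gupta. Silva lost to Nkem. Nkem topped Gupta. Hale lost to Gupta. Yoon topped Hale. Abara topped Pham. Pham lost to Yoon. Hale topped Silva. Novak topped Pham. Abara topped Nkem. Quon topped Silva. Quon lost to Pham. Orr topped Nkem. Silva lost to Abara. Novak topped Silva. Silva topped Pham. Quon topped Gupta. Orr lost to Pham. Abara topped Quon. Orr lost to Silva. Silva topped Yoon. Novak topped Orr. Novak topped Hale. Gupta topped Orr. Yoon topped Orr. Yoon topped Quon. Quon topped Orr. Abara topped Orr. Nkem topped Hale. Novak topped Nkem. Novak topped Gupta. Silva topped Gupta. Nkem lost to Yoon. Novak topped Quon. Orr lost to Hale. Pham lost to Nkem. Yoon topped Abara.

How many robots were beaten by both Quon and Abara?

Quon beat: Silva, Gupta, Orr.
Abara beat: Silva, Gupta, Orr, Quon, Pham, Novak, Nkem.
Both beat: Silva, Gupta, Orr — 3.

3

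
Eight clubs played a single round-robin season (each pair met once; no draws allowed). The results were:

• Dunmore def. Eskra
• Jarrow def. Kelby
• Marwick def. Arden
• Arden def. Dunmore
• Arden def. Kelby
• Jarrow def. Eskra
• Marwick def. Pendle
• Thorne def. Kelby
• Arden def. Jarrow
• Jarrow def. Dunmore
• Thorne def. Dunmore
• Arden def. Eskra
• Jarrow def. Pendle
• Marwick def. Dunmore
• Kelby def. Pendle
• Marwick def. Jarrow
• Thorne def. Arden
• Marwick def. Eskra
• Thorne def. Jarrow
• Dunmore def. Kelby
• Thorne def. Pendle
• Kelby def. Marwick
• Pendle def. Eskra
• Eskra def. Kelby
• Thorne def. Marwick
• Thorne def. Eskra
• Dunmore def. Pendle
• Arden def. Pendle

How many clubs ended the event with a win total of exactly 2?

1

Win totals: Pendle 1, Kelby 2, Thorne 7, Marwick 5, Eskra 1, Arden 5, Dunmore 3, Jarrow 4.
Exactly 2: Kelby — 1 club.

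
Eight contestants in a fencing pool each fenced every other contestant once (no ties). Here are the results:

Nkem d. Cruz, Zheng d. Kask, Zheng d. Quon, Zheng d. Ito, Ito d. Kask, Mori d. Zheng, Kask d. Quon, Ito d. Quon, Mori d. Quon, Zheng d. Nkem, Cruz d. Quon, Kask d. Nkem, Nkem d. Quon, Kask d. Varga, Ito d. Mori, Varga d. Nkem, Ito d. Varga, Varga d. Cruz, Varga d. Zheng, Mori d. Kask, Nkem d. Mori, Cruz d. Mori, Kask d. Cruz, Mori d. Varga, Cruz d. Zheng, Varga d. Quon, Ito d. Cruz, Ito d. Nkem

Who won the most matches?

Ito

Win totals: Nkem 3, Varga 4, Cruz 3, Zheng 4, Mori 4, Quon 0, Ito 6, Kask 4.
Ito leads with 6 wins (next highest: 4).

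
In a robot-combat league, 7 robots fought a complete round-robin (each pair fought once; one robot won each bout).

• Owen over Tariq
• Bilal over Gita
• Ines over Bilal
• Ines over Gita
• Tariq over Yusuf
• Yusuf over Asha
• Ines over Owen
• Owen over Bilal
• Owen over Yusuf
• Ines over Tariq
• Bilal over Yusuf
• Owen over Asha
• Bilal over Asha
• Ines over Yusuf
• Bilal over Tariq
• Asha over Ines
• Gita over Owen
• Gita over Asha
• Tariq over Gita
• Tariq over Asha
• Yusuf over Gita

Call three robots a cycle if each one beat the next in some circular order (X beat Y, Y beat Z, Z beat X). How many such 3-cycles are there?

8

Win totals: Asha 1, Ines 5, Owen 4, Tariq 3, Bilal 4, Yusuf 2, Gita 2.
A robot with w wins dominates both others in C(w,2) triples; summing gives 0 + 10 + 6 + 3 + 6 + 1 + 1 = 27 transitive triples.
Total triples C(7,3) = 35, so cyclic triples = 35 − 27 = 8.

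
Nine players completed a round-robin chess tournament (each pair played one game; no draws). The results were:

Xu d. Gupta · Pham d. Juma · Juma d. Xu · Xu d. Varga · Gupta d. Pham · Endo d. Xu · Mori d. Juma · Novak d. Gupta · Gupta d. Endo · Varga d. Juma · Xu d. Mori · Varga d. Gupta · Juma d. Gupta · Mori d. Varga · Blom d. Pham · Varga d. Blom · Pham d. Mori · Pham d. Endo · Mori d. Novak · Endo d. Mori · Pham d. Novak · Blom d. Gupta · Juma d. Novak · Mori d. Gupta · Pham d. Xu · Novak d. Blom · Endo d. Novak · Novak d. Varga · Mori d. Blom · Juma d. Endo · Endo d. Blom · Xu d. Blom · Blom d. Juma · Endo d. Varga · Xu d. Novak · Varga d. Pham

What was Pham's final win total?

5

Pham's results: beat Xu, Mori, Juma, Endo, Novak; lost to Gupta, Blom, Varga.
That is 5 wins.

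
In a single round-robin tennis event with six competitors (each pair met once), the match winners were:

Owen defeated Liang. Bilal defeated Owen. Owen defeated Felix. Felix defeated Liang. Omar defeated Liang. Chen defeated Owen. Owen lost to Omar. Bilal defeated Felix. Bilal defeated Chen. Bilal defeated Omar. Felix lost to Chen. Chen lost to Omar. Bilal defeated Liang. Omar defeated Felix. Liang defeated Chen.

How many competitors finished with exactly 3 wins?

Win totals: Liang 1, Chen 2, Omar 4, Owen 2, Bilal 5, Felix 1.
No competitor has exactly 3 wins.

0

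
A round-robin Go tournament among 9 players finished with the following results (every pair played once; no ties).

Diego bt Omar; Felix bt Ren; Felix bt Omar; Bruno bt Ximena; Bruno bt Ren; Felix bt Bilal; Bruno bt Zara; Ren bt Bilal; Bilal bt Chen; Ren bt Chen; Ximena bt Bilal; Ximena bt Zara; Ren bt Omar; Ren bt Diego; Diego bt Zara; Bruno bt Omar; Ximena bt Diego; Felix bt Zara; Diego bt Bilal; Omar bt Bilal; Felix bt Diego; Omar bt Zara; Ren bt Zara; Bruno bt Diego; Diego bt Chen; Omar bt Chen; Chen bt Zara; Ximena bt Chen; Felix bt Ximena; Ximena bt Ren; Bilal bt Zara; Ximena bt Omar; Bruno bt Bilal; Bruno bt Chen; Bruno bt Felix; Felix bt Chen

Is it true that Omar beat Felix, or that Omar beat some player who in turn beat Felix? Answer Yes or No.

No

Omar did not beat Felix directly.
Omar beat Bilal, Chen, Zara, but each of them lost to Felix. No two-step path.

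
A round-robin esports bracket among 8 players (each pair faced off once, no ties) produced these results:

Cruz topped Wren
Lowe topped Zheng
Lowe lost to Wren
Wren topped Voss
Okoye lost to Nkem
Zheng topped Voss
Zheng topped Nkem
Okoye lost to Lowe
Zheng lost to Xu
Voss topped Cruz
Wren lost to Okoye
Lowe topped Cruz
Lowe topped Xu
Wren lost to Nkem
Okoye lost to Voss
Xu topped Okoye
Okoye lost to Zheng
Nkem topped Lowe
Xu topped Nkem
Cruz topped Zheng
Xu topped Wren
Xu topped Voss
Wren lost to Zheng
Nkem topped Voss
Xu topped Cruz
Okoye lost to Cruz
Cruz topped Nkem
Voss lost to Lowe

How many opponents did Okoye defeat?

1

Okoye's results: beat Wren; lost to Cruz, Nkem, Zheng, Voss, Lowe, Xu.
That is 1 win.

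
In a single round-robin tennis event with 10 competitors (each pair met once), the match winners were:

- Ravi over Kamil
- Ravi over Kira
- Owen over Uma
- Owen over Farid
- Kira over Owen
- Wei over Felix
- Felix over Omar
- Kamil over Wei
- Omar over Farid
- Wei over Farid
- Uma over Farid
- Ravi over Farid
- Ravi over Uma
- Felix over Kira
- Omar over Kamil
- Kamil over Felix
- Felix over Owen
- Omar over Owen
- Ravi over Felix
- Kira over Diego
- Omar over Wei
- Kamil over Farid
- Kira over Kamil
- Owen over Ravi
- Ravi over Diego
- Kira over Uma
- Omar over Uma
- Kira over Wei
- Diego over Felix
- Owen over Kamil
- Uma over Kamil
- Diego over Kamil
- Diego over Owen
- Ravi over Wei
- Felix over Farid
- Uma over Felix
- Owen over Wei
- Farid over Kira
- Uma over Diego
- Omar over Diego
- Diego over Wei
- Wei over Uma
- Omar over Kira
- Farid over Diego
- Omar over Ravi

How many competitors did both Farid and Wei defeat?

Farid beat: Kira, Diego.
Wei beat: Felix, Uma, Farid.
No one was beaten by both.

0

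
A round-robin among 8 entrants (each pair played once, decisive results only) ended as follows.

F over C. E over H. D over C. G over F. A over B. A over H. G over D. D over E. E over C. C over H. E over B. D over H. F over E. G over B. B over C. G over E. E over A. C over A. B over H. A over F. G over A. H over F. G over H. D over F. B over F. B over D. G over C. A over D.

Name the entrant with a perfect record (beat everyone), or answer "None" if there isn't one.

G has 7 wins out of 7 opponents — a perfect record.

G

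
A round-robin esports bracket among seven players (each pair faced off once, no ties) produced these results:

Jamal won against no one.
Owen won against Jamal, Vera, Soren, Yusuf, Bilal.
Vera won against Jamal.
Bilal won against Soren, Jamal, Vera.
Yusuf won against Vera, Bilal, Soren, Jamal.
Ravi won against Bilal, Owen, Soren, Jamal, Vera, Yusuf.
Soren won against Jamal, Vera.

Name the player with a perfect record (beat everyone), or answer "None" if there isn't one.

Ravi has 6 wins out of 6 opponents — a perfect record.

Ravi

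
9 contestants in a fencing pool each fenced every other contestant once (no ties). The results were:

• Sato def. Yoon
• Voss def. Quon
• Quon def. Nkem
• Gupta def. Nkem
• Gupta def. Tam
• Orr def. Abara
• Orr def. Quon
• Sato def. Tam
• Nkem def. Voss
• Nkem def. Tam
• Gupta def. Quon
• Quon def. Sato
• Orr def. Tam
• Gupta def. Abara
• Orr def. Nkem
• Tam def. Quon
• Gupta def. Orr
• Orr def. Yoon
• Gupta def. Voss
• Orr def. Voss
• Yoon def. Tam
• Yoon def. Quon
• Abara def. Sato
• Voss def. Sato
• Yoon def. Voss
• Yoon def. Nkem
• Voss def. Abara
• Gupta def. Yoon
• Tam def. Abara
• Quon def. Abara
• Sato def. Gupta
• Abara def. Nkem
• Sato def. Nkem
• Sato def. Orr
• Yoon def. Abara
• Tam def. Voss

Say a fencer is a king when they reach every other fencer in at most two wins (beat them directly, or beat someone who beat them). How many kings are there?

Tam cannot reach Orr, Gupta, Yoon in two steps.
Nkem cannot reach Orr, Gupta, Yoon in two steps.
Quon reaches everyone (king).
Voss reaches everyone (king).
Sato reaches everyone (king).
Orr cannot reach Gupta in two steps.
Abara cannot reach Quon in two steps.
Gupta reaches everyone (king).
Yoon cannot reach Orr, Gupta in two steps.
Kings: Quon, Voss, Sato, Gupta — 4.

4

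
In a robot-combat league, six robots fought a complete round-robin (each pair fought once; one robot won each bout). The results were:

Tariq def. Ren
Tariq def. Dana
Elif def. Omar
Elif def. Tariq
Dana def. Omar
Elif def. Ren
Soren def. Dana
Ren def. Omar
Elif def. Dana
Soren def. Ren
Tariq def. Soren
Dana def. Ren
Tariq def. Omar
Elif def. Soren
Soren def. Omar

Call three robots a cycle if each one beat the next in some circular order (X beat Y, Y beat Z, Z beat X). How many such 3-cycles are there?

Of the C(6,3) = 20 triples, the cyclic ones are: none.
That is 0.

0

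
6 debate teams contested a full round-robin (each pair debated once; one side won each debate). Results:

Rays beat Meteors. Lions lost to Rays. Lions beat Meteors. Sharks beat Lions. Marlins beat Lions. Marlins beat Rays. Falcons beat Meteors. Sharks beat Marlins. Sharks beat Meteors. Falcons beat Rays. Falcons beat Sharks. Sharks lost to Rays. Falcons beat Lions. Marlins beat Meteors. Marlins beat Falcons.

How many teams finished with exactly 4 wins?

2

Win totals: Falcons 4, Marlins 4, Lions 1, Sharks 3, Meteors 0, Rays 3.
Exactly 4: Falcons, Marlins — 2 teams.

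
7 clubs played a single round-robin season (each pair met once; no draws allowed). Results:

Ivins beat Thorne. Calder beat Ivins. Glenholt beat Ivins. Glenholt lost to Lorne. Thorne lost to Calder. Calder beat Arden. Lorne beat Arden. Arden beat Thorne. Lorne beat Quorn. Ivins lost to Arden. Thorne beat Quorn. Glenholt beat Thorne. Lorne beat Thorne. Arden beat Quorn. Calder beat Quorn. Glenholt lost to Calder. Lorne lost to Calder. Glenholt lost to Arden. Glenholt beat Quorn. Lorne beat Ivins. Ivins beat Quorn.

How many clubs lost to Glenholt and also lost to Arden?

Glenholt beat: Quorn, Ivins, Thorne.
Arden beat: Glenholt, Quorn, Ivins, Thorne.
Both beat: Quorn, Ivins, Thorne — 3.

3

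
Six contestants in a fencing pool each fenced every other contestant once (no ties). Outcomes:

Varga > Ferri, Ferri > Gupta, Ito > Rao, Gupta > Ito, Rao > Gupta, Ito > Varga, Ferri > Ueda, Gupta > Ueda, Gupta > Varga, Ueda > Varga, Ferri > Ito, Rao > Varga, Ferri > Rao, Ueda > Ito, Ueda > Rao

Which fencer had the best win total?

Ferri

Win totals: Gupta 3, Rao 2, Ferri 4, Ito 2, Ueda 3, Varga 1.
Ferri leads with 4 wins (next highest: 3).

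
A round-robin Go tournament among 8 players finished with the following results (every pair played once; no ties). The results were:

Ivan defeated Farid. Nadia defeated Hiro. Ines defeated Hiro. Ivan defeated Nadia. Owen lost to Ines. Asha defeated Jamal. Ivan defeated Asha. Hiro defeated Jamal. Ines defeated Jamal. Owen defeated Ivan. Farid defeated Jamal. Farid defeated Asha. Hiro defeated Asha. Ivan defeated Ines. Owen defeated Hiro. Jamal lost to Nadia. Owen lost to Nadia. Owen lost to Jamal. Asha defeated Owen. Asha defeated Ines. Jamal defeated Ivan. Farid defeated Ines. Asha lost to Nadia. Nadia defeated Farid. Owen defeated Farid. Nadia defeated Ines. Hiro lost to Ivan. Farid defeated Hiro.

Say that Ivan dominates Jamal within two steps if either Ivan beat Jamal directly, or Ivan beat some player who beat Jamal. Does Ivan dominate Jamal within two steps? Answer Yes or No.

Yes

Ivan did not beat Jamal directly.
Ivan beat Nadia, Hiro, Ines, Farid, Asha. Of those, Nadia beat Jamal.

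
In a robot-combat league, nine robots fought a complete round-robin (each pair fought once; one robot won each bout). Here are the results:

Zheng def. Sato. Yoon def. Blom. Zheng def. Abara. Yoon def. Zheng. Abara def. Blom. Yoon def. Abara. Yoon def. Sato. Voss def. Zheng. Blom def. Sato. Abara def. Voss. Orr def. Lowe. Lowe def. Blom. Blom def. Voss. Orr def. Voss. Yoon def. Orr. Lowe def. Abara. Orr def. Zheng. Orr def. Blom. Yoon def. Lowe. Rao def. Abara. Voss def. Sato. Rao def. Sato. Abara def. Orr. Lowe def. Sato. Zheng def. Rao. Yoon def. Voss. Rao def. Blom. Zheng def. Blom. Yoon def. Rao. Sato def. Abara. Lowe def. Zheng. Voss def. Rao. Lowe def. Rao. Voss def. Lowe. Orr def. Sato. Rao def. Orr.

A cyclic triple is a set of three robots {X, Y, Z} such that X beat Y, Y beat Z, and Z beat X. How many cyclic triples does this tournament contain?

Win totals: Yoon 8, Blom 2, Lowe 5, Zheng 4, Voss 4, Sato 1, Orr 5, Abara 3, Rao 4.
A robot with w wins dominates both others in C(w,2) triples; summing gives 28 + 1 + 10 + 6 + 6 + 0 + 10 + 3 + 6 = 70 transitive triples.
Total triples C(9,3) = 84, so cyclic triples = 84 − 70 = 14.

14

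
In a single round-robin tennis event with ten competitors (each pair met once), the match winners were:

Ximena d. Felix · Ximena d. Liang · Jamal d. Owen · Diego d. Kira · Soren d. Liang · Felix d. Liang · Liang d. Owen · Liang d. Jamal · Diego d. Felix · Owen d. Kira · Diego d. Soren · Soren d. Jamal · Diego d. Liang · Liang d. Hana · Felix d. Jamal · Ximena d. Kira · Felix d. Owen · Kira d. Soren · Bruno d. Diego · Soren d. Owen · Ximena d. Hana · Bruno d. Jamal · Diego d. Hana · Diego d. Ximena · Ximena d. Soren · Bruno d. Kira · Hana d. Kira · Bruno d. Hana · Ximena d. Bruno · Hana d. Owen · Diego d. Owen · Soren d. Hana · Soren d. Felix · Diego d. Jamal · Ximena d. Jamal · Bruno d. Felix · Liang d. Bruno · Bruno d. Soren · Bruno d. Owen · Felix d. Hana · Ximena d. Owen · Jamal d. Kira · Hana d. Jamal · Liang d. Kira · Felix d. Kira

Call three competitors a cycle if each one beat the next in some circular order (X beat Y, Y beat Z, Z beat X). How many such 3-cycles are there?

9

Win totals: Ximena 8, Soren 5, Liang 5, Felix 5, Bruno 7, Kira 1, Jamal 2, Diego 8, Hana 3, Owen 1.
A competitor with w wins dominates both others in C(w,2) triples; summing gives 28 + 10 + 10 + 10 + 21 + 0 + 1 + 28 + 3 + 0 = 111 transitive triples.
Total triples C(10,3) = 120, so cyclic triples = 120 − 111 = 9.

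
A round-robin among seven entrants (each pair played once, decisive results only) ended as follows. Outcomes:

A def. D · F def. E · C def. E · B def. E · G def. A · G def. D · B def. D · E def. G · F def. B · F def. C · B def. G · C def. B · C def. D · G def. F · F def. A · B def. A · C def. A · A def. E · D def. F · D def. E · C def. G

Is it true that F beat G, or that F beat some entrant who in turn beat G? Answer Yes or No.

F did not beat G directly.
F beat A, B, C, E. Of those, B beat G.

Yes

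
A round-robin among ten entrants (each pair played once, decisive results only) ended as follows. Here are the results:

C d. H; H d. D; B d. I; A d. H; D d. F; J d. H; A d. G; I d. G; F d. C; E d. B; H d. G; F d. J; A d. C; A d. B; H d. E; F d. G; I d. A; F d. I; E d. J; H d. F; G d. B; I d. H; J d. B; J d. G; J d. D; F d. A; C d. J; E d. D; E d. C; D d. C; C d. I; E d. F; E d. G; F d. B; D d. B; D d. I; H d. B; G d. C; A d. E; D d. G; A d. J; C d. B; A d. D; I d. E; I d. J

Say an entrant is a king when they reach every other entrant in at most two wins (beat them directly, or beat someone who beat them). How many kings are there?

7

A reaches everyone (king).
B cannot reach C, D, F in two steps.
C reaches everyone (king).
D reaches everyone (king).
E reaches everyone (king).
F reaches everyone (king).
G cannot reach A, D, E, F in two steps.
H reaches everyone (king).
I reaches everyone (king).
J cannot reach A in two steps.
Kings: A, C, D, E, F, H, I — 7.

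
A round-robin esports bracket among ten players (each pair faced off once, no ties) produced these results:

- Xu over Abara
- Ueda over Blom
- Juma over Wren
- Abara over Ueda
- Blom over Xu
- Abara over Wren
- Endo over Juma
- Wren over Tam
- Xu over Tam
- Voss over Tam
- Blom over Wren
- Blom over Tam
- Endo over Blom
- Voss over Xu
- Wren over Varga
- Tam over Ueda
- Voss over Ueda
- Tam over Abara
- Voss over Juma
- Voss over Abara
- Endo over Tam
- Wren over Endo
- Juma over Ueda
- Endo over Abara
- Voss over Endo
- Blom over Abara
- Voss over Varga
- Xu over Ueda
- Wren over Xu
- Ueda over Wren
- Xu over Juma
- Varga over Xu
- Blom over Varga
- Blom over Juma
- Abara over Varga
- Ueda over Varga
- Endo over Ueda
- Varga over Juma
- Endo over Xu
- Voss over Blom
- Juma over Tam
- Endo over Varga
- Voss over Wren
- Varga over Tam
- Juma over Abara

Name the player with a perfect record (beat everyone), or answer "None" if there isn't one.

Voss has 9 wins out of 9 opponents — a perfect record.

Voss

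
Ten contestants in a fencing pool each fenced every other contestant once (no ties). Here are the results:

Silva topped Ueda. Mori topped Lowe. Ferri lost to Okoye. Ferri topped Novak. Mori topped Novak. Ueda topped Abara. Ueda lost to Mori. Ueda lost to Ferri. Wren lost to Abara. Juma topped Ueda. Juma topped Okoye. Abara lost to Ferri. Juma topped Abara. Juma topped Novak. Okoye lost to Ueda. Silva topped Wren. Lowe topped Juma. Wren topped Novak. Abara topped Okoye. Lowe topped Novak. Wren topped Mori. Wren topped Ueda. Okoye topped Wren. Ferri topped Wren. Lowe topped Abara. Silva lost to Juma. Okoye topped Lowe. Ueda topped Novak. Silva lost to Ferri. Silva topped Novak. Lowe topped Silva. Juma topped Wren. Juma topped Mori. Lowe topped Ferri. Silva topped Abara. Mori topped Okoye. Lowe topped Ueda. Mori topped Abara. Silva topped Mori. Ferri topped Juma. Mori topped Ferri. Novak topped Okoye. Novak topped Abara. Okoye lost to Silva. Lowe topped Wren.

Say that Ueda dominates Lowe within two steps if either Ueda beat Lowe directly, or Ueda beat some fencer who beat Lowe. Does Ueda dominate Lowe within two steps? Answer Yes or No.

Yes

Ueda did not beat Lowe directly.
Ueda beat Okoye, Abara, Novak. Of those, Okoye beat Lowe.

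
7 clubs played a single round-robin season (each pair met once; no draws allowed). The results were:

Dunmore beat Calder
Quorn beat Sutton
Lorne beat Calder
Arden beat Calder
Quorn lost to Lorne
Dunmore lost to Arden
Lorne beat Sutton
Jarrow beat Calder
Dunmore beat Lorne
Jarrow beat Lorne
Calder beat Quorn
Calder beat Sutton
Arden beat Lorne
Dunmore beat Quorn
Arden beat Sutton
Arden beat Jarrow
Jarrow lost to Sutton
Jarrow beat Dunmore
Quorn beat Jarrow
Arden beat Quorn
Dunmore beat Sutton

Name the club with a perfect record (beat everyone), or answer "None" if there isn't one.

Arden

Arden has 6 wins out of 6 opponents — a perfect record.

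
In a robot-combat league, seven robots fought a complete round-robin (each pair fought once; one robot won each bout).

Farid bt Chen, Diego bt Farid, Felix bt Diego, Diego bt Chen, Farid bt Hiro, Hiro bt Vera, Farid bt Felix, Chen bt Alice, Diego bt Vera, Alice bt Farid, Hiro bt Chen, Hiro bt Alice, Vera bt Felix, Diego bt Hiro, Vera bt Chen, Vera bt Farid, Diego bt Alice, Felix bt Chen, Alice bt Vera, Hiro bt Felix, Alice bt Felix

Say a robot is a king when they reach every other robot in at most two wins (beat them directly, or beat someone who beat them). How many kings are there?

6

Alice reaches everyone (king).
Felix reaches everyone (king).
Hiro reaches everyone (king).
Chen cannot reach Hiro, Diego in two steps.
Diego reaches everyone (king).
Farid reaches everyone (king).
Vera reaches everyone (king).
Kings: Alice, Felix, Hiro, Diego, Farid, Vera — 6.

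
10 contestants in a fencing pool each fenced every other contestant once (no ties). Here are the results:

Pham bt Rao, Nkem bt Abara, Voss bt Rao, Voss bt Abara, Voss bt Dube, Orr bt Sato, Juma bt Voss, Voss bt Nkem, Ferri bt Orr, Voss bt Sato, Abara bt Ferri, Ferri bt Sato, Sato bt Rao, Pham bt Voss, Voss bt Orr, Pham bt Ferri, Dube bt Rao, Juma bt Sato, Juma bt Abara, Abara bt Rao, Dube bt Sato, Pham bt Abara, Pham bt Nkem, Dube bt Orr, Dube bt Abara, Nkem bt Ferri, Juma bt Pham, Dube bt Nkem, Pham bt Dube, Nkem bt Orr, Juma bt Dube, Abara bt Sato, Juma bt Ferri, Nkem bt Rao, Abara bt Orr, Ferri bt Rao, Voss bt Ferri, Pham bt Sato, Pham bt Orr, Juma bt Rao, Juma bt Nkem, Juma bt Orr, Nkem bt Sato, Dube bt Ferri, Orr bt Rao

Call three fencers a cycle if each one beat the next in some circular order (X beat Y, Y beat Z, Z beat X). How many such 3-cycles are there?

Win totals: Dube 6, Nkem 5, Voss 7, Juma 9, Abara 4, Rao 0, Orr 2, Sato 1, Ferri 3, Pham 8.
A fencer with w wins dominates both others in C(w,2) triples; summing gives 15 + 10 + 21 + 36 + 6 + 0 + 1 + 0 + 3 + 28 = 120 transitive triples.
Total triples C(10,3) = 120, so cyclic triples = 120 − 120 = 0.

0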